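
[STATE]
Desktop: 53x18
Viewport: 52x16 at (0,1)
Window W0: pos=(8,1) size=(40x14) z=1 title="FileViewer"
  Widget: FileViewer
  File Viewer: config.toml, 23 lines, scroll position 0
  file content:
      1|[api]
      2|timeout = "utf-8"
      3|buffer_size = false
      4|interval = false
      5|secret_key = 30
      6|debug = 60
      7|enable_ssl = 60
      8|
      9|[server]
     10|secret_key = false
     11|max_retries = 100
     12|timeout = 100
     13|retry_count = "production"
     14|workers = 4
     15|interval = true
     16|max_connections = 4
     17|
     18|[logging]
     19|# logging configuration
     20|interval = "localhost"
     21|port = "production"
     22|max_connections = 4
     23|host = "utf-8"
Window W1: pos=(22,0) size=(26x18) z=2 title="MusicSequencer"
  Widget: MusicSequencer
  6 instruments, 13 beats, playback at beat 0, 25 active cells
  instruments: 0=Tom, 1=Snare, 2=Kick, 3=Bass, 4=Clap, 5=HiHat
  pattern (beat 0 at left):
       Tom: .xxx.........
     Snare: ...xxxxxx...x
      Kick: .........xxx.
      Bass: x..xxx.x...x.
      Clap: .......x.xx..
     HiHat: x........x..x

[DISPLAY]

        ┏━━━━━━━━━━━━━┃ MusicSequencer         ┃    
        ┃ FileViewer  ┠────────────────────────┨    
        ┠─────────────┃      ▼123456789012     ┃    
        ┃[api]        ┃   Tom·███·········     ┃    
        ┃timeout = "ut┃ Snare···██████···█     ┃    
        ┃buffer_size =┃  Kick·········███·     ┃    
        ┃interval = fa┃  Bass█··███·█···█·     ┃    
        ┃secret_key = ┃  Clap·······█·██··     ┃    
        ┃debug = 60   ┃ HiHat█········█··█     ┃    
        ┃enable_ssl = ┃                        ┃    
        ┃             ┃                        ┃    
        ┃[server]     ┃                        ┃    
        ┃secret_key = ┃                        ┃    
        ┗━━━━━━━━━━━━━┃                        ┃    
                      ┃                        ┃    
                      ┃                        ┃    


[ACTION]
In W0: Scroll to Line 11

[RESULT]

        ┏━━━━━━━━━━━━━┃ MusicSequencer         ┃    
        ┃ FileViewer  ┠────────────────────────┨    
        ┠─────────────┃      ▼123456789012     ┃    
        ┃max_retries =┃   Tom·███·········     ┃    
        ┃timeout = 100┃ Snare···██████···█     ┃    
        ┃retry_count =┃  Kick·········███·     ┃    
        ┃workers = 4  ┃  Bass█··███·█···█·     ┃    
        ┃interval = tr┃  Clap·······█·██··     ┃    
        ┃max_connectio┃ HiHat█········█··█     ┃    
        ┃             ┃                        ┃    
        ┃[logging]    ┃                        ┃    
        ┃# logging con┃                        ┃    
        ┃interval = "l┃                        ┃    
        ┗━━━━━━━━━━━━━┃                        ┃    
                      ┃                        ┃    
                      ┃                        ┃    


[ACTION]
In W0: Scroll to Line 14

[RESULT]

        ┏━━━━━━━━━━━━━┃ MusicSequencer         ┃    
        ┃ FileViewer  ┠────────────────────────┨    
        ┠─────────────┃      ▼123456789012     ┃    
        ┃workers = 4  ┃   Tom·███·········     ┃    
        ┃interval = tr┃ Snare···██████···█     ┃    
        ┃max_connectio┃  Kick·········███·     ┃    
        ┃             ┃  Bass█··███·█···█·     ┃    
        ┃[logging]    ┃  Clap·······█·██··     ┃    
        ┃# logging con┃ HiHat█········█··█     ┃    
        ┃interval = "l┃                        ┃    
        ┃port = "produ┃                        ┃    
        ┃max_connectio┃                        ┃    
        ┃host = "utf-8┃                        ┃    
        ┗━━━━━━━━━━━━━┃                        ┃    
                      ┃                        ┃    
                      ┃                        ┃    


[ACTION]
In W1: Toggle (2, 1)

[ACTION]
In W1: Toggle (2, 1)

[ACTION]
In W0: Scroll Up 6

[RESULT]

        ┏━━━━━━━━━━━━━┃ MusicSequencer         ┃    
        ┃ FileViewer  ┠────────────────────────┨    
        ┠─────────────┃      ▼123456789012     ┃    
        ┃             ┃   Tom·███·········     ┃    
        ┃[server]     ┃ Snare···██████···█     ┃    
        ┃secret_key = ┃  Kick·········███·     ┃    
        ┃max_retries =┃  Bass█··███·█···█·     ┃    
        ┃timeout = 100┃  Clap·······█·██··     ┃    
        ┃retry_count =┃ HiHat█········█··█     ┃    
        ┃workers = 4  ┃                        ┃    
        ┃interval = tr┃                        ┃    
        ┃max_connectio┃                        ┃    
        ┃             ┃                        ┃    
        ┗━━━━━━━━━━━━━┃                        ┃    
                      ┃                        ┃    
                      ┃                        ┃    


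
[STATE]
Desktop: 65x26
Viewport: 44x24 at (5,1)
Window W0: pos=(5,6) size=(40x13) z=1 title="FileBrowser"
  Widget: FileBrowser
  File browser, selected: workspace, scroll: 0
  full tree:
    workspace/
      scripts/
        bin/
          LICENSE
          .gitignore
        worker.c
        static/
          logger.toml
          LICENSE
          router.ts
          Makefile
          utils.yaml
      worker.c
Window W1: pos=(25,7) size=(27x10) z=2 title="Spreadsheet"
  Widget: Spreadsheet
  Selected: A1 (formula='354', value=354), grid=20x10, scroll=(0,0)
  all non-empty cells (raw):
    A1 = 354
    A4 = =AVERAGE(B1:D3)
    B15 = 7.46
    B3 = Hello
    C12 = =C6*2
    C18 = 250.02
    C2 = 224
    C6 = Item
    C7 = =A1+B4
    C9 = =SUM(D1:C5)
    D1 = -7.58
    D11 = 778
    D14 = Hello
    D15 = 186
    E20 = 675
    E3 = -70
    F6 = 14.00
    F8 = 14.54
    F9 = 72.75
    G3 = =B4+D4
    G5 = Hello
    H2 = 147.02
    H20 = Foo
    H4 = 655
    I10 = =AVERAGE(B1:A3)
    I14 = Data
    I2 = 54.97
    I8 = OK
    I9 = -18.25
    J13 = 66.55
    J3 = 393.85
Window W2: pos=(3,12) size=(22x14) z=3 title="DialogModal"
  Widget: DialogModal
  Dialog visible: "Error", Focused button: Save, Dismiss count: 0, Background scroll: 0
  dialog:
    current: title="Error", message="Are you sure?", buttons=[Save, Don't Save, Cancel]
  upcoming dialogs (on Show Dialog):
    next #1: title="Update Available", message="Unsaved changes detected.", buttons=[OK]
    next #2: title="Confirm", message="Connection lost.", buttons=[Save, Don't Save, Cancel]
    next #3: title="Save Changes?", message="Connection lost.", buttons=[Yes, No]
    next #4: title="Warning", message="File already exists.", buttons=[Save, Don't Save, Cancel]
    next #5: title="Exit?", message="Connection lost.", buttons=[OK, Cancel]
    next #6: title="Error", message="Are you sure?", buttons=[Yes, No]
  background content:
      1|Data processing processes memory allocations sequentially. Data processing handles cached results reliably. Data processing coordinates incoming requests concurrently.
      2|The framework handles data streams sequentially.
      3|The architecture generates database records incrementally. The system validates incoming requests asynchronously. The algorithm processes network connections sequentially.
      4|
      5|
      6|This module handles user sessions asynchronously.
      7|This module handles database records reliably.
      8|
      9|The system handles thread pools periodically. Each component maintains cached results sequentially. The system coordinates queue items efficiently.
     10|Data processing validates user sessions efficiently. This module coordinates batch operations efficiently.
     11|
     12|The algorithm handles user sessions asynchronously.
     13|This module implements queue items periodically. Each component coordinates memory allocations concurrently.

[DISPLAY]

                                            
                                            
                                            
                                            
                                            
┏━━━━━━━━━━━━━━━━━━━━━━━━━━━━━━━━━━━━━━┓    
┃ FileBrowser       ┏━━━━━━━━━━━━━━━━━━━━━━━
┠───────────────────┃ Spreadsheet           
┃> [-] workspace/   ┠───────────────────────
┃    [+] scripts/   ┃A1: 354                
┃    worker.c       ┃       A       B       
━━━━━━━━━━━━━━━━━━━┓┃-----------------------
DialogModal        ┃┃  1    [354]       0   
───────────────────┨┃  2        0       0   
ata processing proc┃┃  3        0Hello      
he framework handle┃┗━━━━━━━━━━━━━━━━━━━━━━━
h┌──────────────┐en┃                   ┃    
 │    Error     │  ┃━━━━━━━━━━━━━━━━━━━┛    
 │Are you sure? │  ┃                        
h│[Save]  Don't │s ┃                        
h└──────────────┘s ┃                        
                   ┃                        
he system handles t┃                        
ata processing vali┃                        


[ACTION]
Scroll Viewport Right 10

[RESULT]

                                            
                                            
                                            
                                            
                                            
━━━━━━━━━━━━━━━━━━━━━━━━━━━━━┓              
ser       ┏━━━━━━━━━━━━━━━━━━━━━━━━━┓       
──────────┃ Spreadsheet             ┃       
kspace/   ┠─────────────────────────┨       
cripts/   ┃A1: 354                  ┃       
r.c       ┃       A       B       C ┃       
━━━━━━━━━┓┃-------------------------┃       
l        ┃┃  1    [354]       0     ┃       
─────────┨┃  2        0       0     ┃       
sing proc┃┃  3        0Hello        ┃       
rk handle┃┗━━━━━━━━━━━━━━━━━━━━━━━━━┛       
──────┐en┃                   ┃              
r     │  ┃━━━━━━━━━━━━━━━━━━━┛              
sure? │  ┃                                  
Don't │s ┃                                  
──────┘s ┃                                  
         ┃                                  
handles t┃                                  
sing vali┃                                  


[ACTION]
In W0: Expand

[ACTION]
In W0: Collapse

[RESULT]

                                            
                                            
                                            
                                            
                                            
━━━━━━━━━━━━━━━━━━━━━━━━━━━━━┓              
ser       ┏━━━━━━━━━━━━━━━━━━━━━━━━━┓       
──────────┃ Spreadsheet             ┃       
kspace/   ┠─────────────────────────┨       
          ┃A1: 354                  ┃       
          ┃       A       B       C ┃       
━━━━━━━━━┓┃-------------------------┃       
l        ┃┃  1    [354]       0     ┃       
─────────┨┃  2        0       0     ┃       
sing proc┃┃  3        0Hello        ┃       
rk handle┃┗━━━━━━━━━━━━━━━━━━━━━━━━━┛       
──────┐en┃                   ┃              
r     │  ┃━━━━━━━━━━━━━━━━━━━┛              
sure? │  ┃                                  
Don't │s ┃                                  
──────┘s ┃                                  
         ┃                                  
handles t┃                                  
sing vali┃                                  


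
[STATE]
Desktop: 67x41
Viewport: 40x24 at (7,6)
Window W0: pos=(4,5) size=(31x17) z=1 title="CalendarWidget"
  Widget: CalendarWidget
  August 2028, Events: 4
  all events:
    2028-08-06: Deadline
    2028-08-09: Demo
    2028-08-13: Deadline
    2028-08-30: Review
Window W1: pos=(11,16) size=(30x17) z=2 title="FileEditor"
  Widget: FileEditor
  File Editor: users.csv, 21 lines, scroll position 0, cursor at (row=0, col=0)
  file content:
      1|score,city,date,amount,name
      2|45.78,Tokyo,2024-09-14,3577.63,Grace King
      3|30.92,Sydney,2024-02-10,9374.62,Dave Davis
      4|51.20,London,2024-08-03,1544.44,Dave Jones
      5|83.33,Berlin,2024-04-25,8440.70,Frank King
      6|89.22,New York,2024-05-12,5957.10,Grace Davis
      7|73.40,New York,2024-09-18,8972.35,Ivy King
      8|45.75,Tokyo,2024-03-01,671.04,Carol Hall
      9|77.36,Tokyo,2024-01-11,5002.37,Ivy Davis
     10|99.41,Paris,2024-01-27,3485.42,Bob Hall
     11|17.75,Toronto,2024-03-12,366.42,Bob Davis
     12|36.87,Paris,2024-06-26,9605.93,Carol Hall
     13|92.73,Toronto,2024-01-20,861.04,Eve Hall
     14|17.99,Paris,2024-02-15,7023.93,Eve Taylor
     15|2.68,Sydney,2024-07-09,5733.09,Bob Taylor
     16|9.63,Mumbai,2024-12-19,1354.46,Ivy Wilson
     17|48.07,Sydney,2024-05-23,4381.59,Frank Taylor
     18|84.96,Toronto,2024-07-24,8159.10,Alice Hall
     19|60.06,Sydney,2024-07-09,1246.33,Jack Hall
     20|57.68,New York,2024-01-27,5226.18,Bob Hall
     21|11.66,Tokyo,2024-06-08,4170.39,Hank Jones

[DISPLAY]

alendarWidget              ┃            
───────────────────────────┨            
       August 2028         ┃            
 Tu We Th Fr Sa Su         ┃            
  1  2  3  4  5  6*        ┃            
  8  9* 10 11 12 13*       ┃            
 15 16 17 18 19 20         ┃            
 22 23 24 25 26 27         ┃            
 29 30* 31                 ┃            
                           ┃            
    ┏━━━━━━━━━━━━━━━━━━━━━━━━━━━━┓      
    ┃ FileEditor                 ┃      
    ┠────────────────────────────┨      
    ┃█core,city,date,amount,name▲┃      
    ┃45.78,Tokyo,2024-09-14,3577█┃      
━━━━┃30.92,Sydney,2024-02-10,937░┃      
    ┃51.20,London,2024-08-03,154░┃      
    ┃83.33,Berlin,2024-04-25,844░┃      
    ┃89.22,New York,2024-05-12,5░┃      
    ┃73.40,New York,2024-09-18,8░┃      
    ┃45.75,Tokyo,2024-03-01,671.░┃      
    ┃77.36,Tokyo,2024-01-11,5002░┃      
    ┃99.41,Paris,2024-01-27,3485░┃      
    ┃17.75,Toronto,2024-03-12,36░┃      


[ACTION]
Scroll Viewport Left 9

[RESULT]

    ┃ CalendarWidget              ┃     
    ┠─────────────────────────────┨     
    ┃         August 2028         ┃     
    ┃Mo Tu We Th Fr Sa Su         ┃     
    ┃    1  2  3  4  5  6*        ┃     
    ┃ 7  8  9* 10 11 12 13*       ┃     
    ┃14 15 16 17 18 19 20         ┃     
    ┃21 22 23 24 25 26 27         ┃     
    ┃28 29 30* 31                 ┃     
    ┃                             ┃     
    ┃      ┏━━━━━━━━━━━━━━━━━━━━━━━━━━━━
    ┃      ┃ FileEditor                 
    ┃      ┠────────────────────────────
    ┃      ┃█core,city,date,amount,name▲
    ┃      ┃45.78,Tokyo,2024-09-14,3577█
    ┗━━━━━━┃30.92,Sydney,2024-02-10,937░
           ┃51.20,London,2024-08-03,154░
           ┃83.33,Berlin,2024-04-25,844░
           ┃89.22,New York,2024-05-12,5░
           ┃73.40,New York,2024-09-18,8░
           ┃45.75,Tokyo,2024-03-01,671.░
           ┃77.36,Tokyo,2024-01-11,5002░
           ┃99.41,Paris,2024-01-27,3485░
           ┃17.75,Toronto,2024-03-12,36░


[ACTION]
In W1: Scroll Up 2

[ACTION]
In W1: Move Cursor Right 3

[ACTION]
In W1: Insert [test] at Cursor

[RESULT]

    ┃ CalendarWidget              ┃     
    ┠─────────────────────────────┨     
    ┃         August 2028         ┃     
    ┃Mo Tu We Th Fr Sa Su         ┃     
    ┃    1  2  3  4  5  6*        ┃     
    ┃ 7  8  9* 10 11 12 13*       ┃     
    ┃14 15 16 17 18 19 20         ┃     
    ┃21 22 23 24 25 26 27         ┃     
    ┃28 29 30* 31                 ┃     
    ┃                             ┃     
    ┃      ┏━━━━━━━━━━━━━━━━━━━━━━━━━━━━
    ┃      ┃ FileEditor                 
    ┃      ┠────────────────────────────
    ┃      ┃scotest█e,city,date,amount,▲
    ┃      ┃45.78,Tokyo,2024-09-14,3577█
    ┗━━━━━━┃30.92,Sydney,2024-02-10,937░
           ┃51.20,London,2024-08-03,154░
           ┃83.33,Berlin,2024-04-25,844░
           ┃89.22,New York,2024-05-12,5░
           ┃73.40,New York,2024-09-18,8░
           ┃45.75,Tokyo,2024-03-01,671.░
           ┃77.36,Tokyo,2024-01-11,5002░
           ┃99.41,Paris,2024-01-27,3485░
           ┃17.75,Toronto,2024-03-12,36░


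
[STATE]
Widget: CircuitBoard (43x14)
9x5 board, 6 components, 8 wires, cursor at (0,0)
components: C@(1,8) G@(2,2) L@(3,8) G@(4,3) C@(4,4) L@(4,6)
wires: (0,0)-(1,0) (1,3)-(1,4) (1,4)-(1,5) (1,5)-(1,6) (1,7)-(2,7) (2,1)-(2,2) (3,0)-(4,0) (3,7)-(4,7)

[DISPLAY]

   0 1 2 3 4 5 6 7 8                       
0  [.]                                     
    │                                      
1   ·           · ─ · ─ · ─ ·   ·   C      
                                │          
2       · ─ G                   ·          
                                           
3   ·                           ·   L      
    │                           │          
4   ·           G   C       L   ·          
Cursor: (0,0)                              
                                           
                                           
                                           


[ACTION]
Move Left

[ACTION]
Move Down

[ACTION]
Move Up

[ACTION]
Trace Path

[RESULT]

   0 1 2 3 4 5 6 7 8                       
0  [.]                                     
    │                                      
1   ·           · ─ · ─ · ─ ·   ·   C      
                                │          
2       · ─ G                   ·          
                                           
3   ·                           ·   L      
    │                           │          
4   ·           G   C       L   ·          
Cursor: (0,0)  Trace: Path with 2 nodes, no
                                           
                                           
                                           


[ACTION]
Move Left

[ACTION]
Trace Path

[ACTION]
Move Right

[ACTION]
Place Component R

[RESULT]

   0 1 2 3 4 5 6 7 8                       
0   ·  [R]                                 
    │                                      
1   ·           · ─ · ─ · ─ ·   ·   C      
                                │          
2       · ─ G                   ·          
                                           
3   ·                           ·   L      
    │                           │          
4   ·           G   C       L   ·          
Cursor: (0,1)  Trace: Path with 2 nodes, no
                                           
                                           
                                           


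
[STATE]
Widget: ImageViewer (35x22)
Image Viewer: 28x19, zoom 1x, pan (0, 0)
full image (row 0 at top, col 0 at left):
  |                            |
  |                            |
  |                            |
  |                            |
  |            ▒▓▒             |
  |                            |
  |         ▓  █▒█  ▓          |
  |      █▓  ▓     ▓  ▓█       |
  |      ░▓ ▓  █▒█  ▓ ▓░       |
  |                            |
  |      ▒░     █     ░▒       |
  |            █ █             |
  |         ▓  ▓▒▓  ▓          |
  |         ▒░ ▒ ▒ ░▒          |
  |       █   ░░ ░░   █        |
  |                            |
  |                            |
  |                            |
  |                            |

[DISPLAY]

                                   
                                   
                                   
                                   
            ▒▓▒                    
                                   
         ▓  █▒█  ▓                 
      █▓  ▓     ▓  ▓█              
      ░▓ ▓  █▒█  ▓ ▓░              
                                   
      ▒░     █     ░▒              
            █ █                    
         ▓  ▓▒▓  ▓                 
         ▒░ ▒ ▒ ░▒                 
       █   ░░ ░░   █               
                                   
                                   
                                   
                                   
                                   
                                   
                                   


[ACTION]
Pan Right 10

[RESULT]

                                   
                                   
                                   
                                   
  ▒▓▒                              
                                   
  █▒█  ▓                           
▓     ▓  ▓█                        
  █▒█  ▓ ▓░                        
                                   
   █     ░▒                        
  █ █                              
  ▓▒▓  ▓                           
░ ▒ ▒ ░▒                           
 ░░ ░░   █                         
                                   
                                   
                                   
                                   
                                   
                                   
                                   


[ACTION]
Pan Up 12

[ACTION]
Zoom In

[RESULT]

                                   
                                   
                                   
                                   
                                   
                                   
                                   
                                   
              ▒▒▓▓▒▒               
              ▒▒▓▓▒▒               
                                   
                                   
        ▓▓    ██▒▒██    ▓▓         
        ▓▓    ██▒▒██    ▓▓         
  ██▓▓    ▓▓          ▓▓    ▓▓██   
  ██▓▓    ▓▓          ▓▓    ▓▓██   
  ░░▓▓  ▓▓    ██▒▒██    ▓▓  ▓▓░░   
  ░░▓▓  ▓▓    ██▒▒██    ▓▓  ▓▓░░   
                                   
                                   
  ▒▒░░          ██          ░░▒▒   
  ▒▒░░          ██          ░░▒▒   


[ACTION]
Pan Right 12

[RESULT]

                                   
                                   
                                   
                                   
                                   
                                   
                                   
                                   
  ▒▒▓▓▒▒                           
  ▒▒▓▓▒▒                           
                                   
                                   
  ██▒▒██    ▓▓                     
  ██▒▒██    ▓▓                     
          ▓▓    ▓▓██               
          ▓▓    ▓▓██               
  ██▒▒██    ▓▓  ▓▓░░               
  ██▒▒██    ▓▓  ▓▓░░               
                                   
                                   
    ██          ░░▒▒               
    ██          ░░▒▒               


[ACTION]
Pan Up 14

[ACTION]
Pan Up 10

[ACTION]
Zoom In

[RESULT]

                                   
                                   
                                   
                                   
                                   
                                   
                                   
                                   
                                   
                                   
                                   
                                   
              ▒▒▒▓▓▓▒▒▒            
              ▒▒▒▓▓▓▒▒▒            
              ▒▒▒▓▓▓▒▒▒            
                                   
                                   
                                   
     ▓▓▓      ███▒▒▒███      ▓▓▓   
     ▓▓▓      ███▒▒▒███      ▓▓▓   
     ▓▓▓      ███▒▒▒███      ▓▓▓   
▓▓      ▓▓▓               ▓▓▓      


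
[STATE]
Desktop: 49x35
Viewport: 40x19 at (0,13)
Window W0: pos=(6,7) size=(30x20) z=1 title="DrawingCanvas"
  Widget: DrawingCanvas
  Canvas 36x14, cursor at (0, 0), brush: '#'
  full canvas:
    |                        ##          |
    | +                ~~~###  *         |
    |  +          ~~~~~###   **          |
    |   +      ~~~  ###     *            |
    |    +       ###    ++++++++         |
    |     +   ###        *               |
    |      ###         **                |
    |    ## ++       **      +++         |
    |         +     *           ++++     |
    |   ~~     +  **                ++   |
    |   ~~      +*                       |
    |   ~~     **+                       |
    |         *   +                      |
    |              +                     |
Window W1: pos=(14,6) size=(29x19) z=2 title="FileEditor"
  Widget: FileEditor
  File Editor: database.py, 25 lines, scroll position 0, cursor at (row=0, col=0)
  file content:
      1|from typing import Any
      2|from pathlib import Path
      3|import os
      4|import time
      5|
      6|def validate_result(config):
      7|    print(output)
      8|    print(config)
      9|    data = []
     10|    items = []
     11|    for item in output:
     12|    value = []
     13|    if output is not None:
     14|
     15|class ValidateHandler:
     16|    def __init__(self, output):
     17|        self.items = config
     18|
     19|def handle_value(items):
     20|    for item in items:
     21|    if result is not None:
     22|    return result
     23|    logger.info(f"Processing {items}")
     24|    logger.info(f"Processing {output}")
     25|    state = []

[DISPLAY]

      ┃   +   ┃                         
      ┃    +  ┃def validate_result(confi
      ┃     + ┃    print(output)        
      ┃      #┃    print(config)        
      ┃    ## ┃    data = []            
      ┃       ┃    items = []           
      ┃   ~~  ┃    for item in output:  
      ┃   ~~  ┃    value = []           
      ┃   ~~  ┃    if output is not None
      ┃       ┃                         
      ┃       ┃class ValidateHandler:   
      ┃       ┗━━━━━━━━━━━━━━━━━━━━━━━━━
      ┃                            ┃    
      ┗━━━━━━━━━━━━━━━━━━━━━━━━━━━━┛    
                                        
                                        
                                        
                                        
                                        


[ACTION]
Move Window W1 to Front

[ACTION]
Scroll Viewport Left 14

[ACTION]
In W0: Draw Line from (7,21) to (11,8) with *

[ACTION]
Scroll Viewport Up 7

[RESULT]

              ┏━━━━━━━━━━━━━━━━━━━━━━━━━
      ┏━━━━━━━┃ FileEditor              
      ┃ Drawin┠─────────────────────────
      ┠───────┃█rom typing import Any   
      ┃+      ┃from pathlib import Path 
      ┃ +     ┃import os                
      ┃  +    ┃import time              
      ┃   +   ┃                         
      ┃    +  ┃def validate_result(confi
      ┃     + ┃    print(output)        
      ┃      #┃    print(config)        
      ┃    ## ┃    data = []            
      ┃       ┃    items = []           
      ┃   ~~  ┃    for item in output:  
      ┃   ~~  ┃    value = []           
      ┃   ~~  ┃    if output is not None
      ┃       ┃                         
      ┃       ┃class ValidateHandler:   
      ┃       ┗━━━━━━━━━━━━━━━━━━━━━━━━━


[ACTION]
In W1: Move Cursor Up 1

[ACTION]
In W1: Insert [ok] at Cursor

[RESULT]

              ┏━━━━━━━━━━━━━━━━━━━━━━━━━
      ┏━━━━━━━┃ FileEditor              
      ┃ Drawin┠─────────────────────────
      ┠───────┃ok█rom typing import Any 
      ┃+      ┃from pathlib import Path 
      ┃ +     ┃import os                
      ┃  +    ┃import time              
      ┃   +   ┃                         
      ┃    +  ┃def validate_result(confi
      ┃     + ┃    print(output)        
      ┃      #┃    print(config)        
      ┃    ## ┃    data = []            
      ┃       ┃    items = []           
      ┃   ~~  ┃    for item in output:  
      ┃   ~~  ┃    value = []           
      ┃   ~~  ┃    if output is not None
      ┃       ┃                         
      ┃       ┃class ValidateHandler:   
      ┃       ┗━━━━━━━━━━━━━━━━━━━━━━━━━


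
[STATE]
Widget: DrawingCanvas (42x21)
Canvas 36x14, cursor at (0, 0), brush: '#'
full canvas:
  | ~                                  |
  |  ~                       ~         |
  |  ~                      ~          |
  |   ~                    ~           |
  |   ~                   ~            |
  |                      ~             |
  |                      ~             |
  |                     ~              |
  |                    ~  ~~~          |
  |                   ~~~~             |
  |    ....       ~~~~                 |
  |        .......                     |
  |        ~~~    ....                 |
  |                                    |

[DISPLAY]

+~                                        
  ~                       ~               
  ~                      ~                
   ~                    ~                 
   ~                   ~                  
                      ~                   
                      ~                   
                     ~                    
                    ~  ~~~                
                   ~~~~                   
    ....       ~~~~                       
        .......                           
        ~~~    ....                       
                                          
                                          
                                          
                                          
                                          
                                          
                                          
                                          


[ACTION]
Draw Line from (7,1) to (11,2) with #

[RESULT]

+~                                        
  ~                       ~               
  ~                      ~                
   ~                    ~                 
   ~                   ~                  
                      ~                   
                      ~                   
 #                   ~                    
 #                  ~  ~~~                
 #                 ~~~~                   
  # ....       ~~~~                       
  #     .......                           
        ~~~    ....                       
                                          
                                          
                                          
                                          
                                          
                                          
                                          
                                          


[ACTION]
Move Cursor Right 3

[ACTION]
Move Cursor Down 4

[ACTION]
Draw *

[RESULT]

 ~                                        
  ~                       ~               
  ~                      ~                
   ~                    ~                 
   *                   ~                  
                      ~                   
                      ~                   
 #                   ~                    
 #                  ~  ~~~                
 #                 ~~~~                   
  # ....       ~~~~                       
  #     .......                           
        ~~~    ....                       
                                          
                                          
                                          
                                          
                                          
                                          
                                          
                                          


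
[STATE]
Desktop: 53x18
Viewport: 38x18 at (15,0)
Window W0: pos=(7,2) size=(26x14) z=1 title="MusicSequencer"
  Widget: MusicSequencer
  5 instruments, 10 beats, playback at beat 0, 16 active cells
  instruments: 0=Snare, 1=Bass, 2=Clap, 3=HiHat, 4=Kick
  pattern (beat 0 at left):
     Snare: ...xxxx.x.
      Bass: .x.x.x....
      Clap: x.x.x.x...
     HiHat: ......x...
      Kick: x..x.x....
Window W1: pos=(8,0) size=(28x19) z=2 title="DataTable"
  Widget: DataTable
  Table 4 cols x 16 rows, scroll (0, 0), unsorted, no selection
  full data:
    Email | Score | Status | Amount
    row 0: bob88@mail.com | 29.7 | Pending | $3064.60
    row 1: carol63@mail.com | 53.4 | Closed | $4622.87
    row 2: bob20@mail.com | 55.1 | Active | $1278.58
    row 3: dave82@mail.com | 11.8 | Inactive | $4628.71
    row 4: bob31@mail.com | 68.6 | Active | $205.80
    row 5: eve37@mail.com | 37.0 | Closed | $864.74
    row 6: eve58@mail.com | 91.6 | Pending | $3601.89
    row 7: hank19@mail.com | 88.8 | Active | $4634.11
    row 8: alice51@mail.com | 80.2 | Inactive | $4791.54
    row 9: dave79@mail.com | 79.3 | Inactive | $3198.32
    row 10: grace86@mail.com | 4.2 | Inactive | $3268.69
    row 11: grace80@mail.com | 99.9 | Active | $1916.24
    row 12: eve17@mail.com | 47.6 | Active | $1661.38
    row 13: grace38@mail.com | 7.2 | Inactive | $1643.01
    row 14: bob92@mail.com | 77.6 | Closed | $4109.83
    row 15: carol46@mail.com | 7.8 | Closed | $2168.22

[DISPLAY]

━━━━━━━━━━━━━━━━━━━━┓                 
able                ┃                 
────────────────────┨                 
          │Score│Sta┃                 
──────────┼─────┼───┃                 
mail.com  │29.7 │Pen┃                 
3@mail.com│53.4 │Clo┃                 
mail.com  │55.1 │Act┃                 
@mail.com │11.8 │Ina┃                 
mail.com  │68.6 │Act┃                 
mail.com  │37.0 │Clo┃                 
mail.com  │91.6 │Pen┃                 
@mail.com │88.8 │Act┃                 
1@mail.com│80.2 │Ina┃                 
@mail.com │79.3 │Ina┃                 
6@mail.com│4.2  │Ina┃                 
0@mail.com│99.9 │Act┃                 
mail.com  │47.6 │Act┃                 


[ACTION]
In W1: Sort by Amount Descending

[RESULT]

━━━━━━━━━━━━━━━━━━━━┓                 
able                ┃                 
────────────────────┨                 
          │Score│Sta┃                 
──────────┼─────┼───┃                 
1@mail.com│80.2 │Ina┃                 
@mail.com │88.8 │Act┃                 
@mail.com │11.8 │Ina┃                 
3@mail.com│53.4 │Clo┃                 
mail.com  │77.6 │Clo┃                 
mail.com  │91.6 │Pen┃                 
6@mail.com│4.2  │Ina┃                 
@mail.com │79.3 │Ina┃                 
mail.com  │29.7 │Pen┃                 
6@mail.com│7.8  │Clo┃                 
0@mail.com│99.9 │Act┃                 
mail.com  │47.6 │Act┃                 
8@mail.com│7.2  │Ina┃                 


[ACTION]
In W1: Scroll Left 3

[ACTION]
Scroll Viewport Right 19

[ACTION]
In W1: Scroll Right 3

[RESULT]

━━━━━━━━━━━━━━━━━━━━┓                 
able                ┃                 
────────────────────┨                 
       │Score│Status┃                 
───────┼─────┼──────┃                 
ail.com│80.2 │Inacti┃                 
il.com │88.8 │Active┃                 
il.com │11.8 │Inacti┃                 
ail.com│53.4 │Closed┃                 
l.com  │77.6 │Closed┃                 
l.com  │91.6 │Pendin┃                 
ail.com│4.2  │Inacti┃                 
il.com │79.3 │Inacti┃                 
l.com  │29.7 │Pendin┃                 
ail.com│7.8  │Closed┃                 
ail.com│99.9 │Active┃                 
l.com  │47.6 │Active┃                 
ail.com│7.2  │Inacti┃                 


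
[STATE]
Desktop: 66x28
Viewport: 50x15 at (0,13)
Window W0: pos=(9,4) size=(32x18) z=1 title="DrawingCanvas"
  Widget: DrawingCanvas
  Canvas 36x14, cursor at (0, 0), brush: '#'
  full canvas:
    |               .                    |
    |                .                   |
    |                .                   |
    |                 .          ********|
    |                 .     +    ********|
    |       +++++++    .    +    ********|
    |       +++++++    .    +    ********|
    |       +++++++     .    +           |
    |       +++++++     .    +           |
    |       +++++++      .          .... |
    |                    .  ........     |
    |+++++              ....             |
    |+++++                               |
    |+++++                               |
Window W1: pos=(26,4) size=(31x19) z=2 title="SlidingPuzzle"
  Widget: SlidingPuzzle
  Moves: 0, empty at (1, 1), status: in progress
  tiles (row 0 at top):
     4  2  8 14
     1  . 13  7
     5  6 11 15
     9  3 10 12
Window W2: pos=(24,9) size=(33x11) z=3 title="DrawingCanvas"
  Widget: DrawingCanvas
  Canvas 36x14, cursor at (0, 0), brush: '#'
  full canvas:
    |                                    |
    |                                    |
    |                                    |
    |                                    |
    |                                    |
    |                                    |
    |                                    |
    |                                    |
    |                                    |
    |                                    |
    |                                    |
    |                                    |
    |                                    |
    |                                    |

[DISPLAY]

         ┃       +++++++┃                         
         ┃       +++++++┃                         
         ┃       +++++++┃                         
         ┃       +++++++┃                         
         ┃              ┃                         
         ┃+++++         ┃                         
         ┃+++++         ┗━━━━━━━━━━━━━━━━━━━━━━━━━
         ┃+++++           ┃                       
         ┗━━━━━━━━━━━━━━━━┃                       
                          ┗━━━━━━━━━━━━━━━━━━━━━━━
                                                  
                                                  
                                                  
                                                  
                                                  


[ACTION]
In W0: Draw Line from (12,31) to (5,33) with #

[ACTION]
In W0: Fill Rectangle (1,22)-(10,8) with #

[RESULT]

         ┃       +######┃                         
         ┃       +######┃                         
         ┃       +######┃                         
         ┃       +######┃                         
         ┃        ######┃                         
         ┃+++++         ┃                         
         ┃+++++         ┗━━━━━━━━━━━━━━━━━━━━━━━━━
         ┃+++++           ┃                       
         ┗━━━━━━━━━━━━━━━━┃                       
                          ┗━━━━━━━━━━━━━━━━━━━━━━━
                                                  
                                                  
                                                  
                                                  
                                                  
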